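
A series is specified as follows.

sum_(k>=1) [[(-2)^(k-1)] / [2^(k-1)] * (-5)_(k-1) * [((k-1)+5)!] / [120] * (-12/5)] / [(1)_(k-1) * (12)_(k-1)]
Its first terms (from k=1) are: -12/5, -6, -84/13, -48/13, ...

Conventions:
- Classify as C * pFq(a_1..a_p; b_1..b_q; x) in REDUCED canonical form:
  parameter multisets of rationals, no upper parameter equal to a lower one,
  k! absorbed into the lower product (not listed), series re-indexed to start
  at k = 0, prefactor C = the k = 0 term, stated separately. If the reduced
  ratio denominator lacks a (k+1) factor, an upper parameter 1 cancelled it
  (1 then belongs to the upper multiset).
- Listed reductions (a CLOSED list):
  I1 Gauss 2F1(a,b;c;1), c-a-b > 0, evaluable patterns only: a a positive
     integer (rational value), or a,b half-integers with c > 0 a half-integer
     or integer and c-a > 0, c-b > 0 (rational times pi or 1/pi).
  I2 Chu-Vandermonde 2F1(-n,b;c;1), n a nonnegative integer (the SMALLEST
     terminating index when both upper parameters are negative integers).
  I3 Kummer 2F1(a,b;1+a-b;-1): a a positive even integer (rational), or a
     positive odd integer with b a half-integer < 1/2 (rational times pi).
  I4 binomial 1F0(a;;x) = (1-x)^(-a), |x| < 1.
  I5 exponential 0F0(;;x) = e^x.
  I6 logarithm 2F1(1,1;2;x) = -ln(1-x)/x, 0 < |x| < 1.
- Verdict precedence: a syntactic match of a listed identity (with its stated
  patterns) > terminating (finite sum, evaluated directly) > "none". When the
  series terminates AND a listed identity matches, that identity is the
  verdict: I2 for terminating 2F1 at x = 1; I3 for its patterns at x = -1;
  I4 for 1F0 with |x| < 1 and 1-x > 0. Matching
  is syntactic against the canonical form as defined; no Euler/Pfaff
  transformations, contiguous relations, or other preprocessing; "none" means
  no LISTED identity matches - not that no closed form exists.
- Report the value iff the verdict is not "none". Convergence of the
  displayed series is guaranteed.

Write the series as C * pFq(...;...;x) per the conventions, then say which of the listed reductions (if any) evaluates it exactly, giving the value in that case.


At argument -1: a 2F1 with upper {-5, 6}, lower {12}, scaled by C = -12/5. Verdict at x = -1: Kummer's theorem (I3) matches (x = -1; c = 12 equals 1+a-b for upper {-5, 6}: listed pattern). Value: -99/5.

Key step: t_0 being -12/5, the two k-th powers (prefactor -12/5) combine into one argument.
Ratio: r(k) = (-1) * (k-5) (k+6) / [(k+12) (k+1)] - rational in k, leading ratio (-1); with t_0 = -12/5, classification follows.


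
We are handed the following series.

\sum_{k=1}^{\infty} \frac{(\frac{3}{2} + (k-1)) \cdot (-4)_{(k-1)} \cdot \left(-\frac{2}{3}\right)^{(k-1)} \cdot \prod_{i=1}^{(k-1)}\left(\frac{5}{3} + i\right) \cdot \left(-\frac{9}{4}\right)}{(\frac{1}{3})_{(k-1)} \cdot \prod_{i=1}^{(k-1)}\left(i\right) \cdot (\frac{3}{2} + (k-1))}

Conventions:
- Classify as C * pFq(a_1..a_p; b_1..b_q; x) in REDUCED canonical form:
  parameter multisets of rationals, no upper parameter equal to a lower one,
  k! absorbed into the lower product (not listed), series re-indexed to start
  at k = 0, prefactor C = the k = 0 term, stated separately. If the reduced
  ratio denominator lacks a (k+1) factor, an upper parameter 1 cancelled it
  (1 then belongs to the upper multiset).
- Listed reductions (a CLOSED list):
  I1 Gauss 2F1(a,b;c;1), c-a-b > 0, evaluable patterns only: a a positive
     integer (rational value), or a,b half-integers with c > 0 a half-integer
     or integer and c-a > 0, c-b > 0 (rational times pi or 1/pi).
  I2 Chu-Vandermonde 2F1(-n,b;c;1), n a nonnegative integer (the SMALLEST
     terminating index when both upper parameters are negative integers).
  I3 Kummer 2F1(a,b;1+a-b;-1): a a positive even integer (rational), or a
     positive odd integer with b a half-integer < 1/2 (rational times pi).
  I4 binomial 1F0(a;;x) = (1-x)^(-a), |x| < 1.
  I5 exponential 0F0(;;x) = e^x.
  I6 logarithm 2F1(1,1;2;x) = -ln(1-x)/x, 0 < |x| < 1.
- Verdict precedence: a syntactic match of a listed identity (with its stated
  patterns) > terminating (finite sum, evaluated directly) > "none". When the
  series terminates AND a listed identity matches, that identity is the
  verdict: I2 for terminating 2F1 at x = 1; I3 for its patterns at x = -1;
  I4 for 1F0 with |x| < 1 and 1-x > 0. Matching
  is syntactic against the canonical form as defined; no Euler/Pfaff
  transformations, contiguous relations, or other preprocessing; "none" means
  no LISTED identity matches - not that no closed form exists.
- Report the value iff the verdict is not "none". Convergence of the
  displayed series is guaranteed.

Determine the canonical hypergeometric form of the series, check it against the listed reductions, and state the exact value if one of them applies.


Classification (C = -\frac{9}{4}): 2F1 with upper {-4, \frac{8}{3}}, lower {\frac{1}{3}}, argument x = -\frac{2}{3}. Verdict: terminating. With -4 upstairs the series is a 5-term polynomial sum; evaluated term by term. Sum: -\frac{59909}{180}.

Key step: t_0 = -\frac{9}{4} here, and the running product (C = -9/4) telescopes to a rising factorial.
Consecutive-term ratio: r(k) = -\frac{2}{3} * (k-4) (k+\frac{8}{3}) / [(k+\frac{1}{3}) (k+1)] - rational in k, leading ratio -\frac{2}{3}; with t_0 = -\frac{9}{4}, classification follows.


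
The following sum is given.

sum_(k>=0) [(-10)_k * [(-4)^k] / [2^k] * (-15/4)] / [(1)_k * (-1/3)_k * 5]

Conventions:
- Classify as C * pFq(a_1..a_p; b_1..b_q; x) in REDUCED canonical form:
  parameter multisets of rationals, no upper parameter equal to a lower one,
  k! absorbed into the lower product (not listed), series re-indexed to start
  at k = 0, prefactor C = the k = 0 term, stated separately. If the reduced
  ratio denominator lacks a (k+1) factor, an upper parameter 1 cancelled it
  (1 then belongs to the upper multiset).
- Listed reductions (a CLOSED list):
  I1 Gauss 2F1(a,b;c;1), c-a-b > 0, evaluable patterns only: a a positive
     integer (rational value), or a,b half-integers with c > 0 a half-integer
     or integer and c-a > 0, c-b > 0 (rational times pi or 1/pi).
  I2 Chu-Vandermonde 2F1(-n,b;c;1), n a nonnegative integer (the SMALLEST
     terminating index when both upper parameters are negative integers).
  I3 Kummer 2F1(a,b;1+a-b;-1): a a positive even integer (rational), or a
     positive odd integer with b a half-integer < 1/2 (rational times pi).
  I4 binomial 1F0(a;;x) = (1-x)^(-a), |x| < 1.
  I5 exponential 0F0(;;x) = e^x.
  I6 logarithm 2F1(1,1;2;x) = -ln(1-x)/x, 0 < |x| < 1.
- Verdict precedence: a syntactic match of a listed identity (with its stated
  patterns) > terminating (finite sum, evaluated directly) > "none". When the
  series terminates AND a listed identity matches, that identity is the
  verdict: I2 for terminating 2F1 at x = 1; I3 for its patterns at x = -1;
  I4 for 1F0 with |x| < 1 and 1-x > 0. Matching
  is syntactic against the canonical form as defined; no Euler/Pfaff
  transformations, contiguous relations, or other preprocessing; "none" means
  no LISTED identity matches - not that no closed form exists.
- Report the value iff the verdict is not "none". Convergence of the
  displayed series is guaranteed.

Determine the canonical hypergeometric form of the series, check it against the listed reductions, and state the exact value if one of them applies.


This is -3/4 * 1F1(-10; -1/3; -2) in reduced canonical form. Verdict: terminating - upper -10 stops the sum at k = 10; the 11 terms are added exactly. Its exact value is 295437827253/39139100.

Key observation: with t_0 = -3/4, the two k-th powers (C = -3/4) combine into one argument.
Term ratio: r(k) = (-2) * (k-10) / [(k-1/3) (k+1)] ; factor over Q: parameters, x = (-2), and C = -3/4.


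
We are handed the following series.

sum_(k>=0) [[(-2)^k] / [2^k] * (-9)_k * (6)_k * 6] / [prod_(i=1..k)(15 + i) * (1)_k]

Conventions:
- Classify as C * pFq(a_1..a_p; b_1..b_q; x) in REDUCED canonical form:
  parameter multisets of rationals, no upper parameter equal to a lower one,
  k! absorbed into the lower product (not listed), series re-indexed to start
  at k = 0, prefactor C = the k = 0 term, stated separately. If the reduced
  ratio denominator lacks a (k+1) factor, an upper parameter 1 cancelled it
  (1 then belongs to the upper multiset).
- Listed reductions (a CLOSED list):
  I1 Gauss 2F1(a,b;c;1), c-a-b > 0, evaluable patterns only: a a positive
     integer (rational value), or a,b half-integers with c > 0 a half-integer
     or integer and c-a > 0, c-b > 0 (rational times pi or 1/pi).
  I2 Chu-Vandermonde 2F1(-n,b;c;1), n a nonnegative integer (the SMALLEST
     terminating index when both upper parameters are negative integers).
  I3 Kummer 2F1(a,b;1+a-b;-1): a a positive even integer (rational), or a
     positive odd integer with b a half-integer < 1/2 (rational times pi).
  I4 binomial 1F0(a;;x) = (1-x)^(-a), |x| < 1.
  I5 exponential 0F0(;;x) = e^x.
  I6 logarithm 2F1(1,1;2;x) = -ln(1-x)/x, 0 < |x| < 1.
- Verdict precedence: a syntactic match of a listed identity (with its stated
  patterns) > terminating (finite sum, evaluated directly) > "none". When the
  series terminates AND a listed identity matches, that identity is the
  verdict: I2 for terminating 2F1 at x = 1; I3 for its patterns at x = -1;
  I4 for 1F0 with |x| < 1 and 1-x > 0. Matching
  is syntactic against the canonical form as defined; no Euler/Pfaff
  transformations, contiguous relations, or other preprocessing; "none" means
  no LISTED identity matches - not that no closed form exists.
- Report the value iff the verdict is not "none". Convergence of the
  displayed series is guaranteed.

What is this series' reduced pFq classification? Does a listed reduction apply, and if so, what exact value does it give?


With C = 6: the canonical form is 2F1(-9, 6; 16; -1). Verdict (x = -1): the Kummer evaluation I3 applies (x = -1; c = 16 equals 1+a-b for upper {-9, 6}: listed pattern). Hence: 273/2.

Structural cue: x = (-1) and (1)_k (prefactor 6) is k! itself.
Ratio: r(k) = (-1) * (k-9) (k+6) / [(k+16) (k+1)] - rational; roots negated = parameters, x = (-1), C = 6.


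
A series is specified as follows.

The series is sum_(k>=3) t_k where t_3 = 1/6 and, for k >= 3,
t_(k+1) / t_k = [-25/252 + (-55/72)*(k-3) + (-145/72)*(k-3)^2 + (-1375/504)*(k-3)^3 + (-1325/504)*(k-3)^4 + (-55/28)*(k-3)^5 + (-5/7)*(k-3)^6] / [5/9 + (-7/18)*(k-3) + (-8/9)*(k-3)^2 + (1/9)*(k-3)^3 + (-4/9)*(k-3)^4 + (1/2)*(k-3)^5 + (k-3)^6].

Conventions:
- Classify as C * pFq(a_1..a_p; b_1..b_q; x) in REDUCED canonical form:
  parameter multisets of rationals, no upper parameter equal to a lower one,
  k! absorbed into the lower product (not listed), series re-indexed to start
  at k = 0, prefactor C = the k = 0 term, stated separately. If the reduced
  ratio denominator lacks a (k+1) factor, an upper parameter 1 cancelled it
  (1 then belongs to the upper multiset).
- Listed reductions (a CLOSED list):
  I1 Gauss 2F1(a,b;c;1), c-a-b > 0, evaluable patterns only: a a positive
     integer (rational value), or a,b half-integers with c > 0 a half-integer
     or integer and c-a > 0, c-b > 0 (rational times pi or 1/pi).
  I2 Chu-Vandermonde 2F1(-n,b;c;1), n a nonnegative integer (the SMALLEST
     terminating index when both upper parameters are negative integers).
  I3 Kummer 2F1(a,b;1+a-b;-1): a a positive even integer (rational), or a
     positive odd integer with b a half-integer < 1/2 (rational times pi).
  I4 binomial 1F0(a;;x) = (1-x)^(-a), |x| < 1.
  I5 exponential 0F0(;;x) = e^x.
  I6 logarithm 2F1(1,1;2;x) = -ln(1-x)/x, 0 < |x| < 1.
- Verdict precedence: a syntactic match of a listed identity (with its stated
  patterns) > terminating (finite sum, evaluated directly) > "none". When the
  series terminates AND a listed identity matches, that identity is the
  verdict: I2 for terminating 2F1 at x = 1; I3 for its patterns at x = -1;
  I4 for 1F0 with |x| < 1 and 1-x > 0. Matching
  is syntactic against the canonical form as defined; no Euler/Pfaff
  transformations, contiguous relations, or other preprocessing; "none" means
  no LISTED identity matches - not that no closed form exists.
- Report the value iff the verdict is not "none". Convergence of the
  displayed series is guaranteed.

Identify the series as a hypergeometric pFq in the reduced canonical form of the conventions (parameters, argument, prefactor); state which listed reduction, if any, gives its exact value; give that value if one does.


The series (x = -5/7) is 3F2: upper {1/4, 2/3, 5/6}, lower {-5/6, -2/3}, prefactor 1/6. Verdict: none - at argument -5/7 the multisets {1/4, 2/3, 5/6} ; {-5/6, -2/3} match no listed identity.

Structural cue: with t_0 = 1/6, the expanded ratio factors over Q; prefactor 1/6, roots give parameters.
Adjacent-term ratio: r(k) = (-5/7) * (k+1/4) (k+2/3) (k+5/6) / [(k-5/6) (k-2/3) (k+1)] - poly over poly, x = (-5/7) from leading terms; C = 1/6 at k = 0.


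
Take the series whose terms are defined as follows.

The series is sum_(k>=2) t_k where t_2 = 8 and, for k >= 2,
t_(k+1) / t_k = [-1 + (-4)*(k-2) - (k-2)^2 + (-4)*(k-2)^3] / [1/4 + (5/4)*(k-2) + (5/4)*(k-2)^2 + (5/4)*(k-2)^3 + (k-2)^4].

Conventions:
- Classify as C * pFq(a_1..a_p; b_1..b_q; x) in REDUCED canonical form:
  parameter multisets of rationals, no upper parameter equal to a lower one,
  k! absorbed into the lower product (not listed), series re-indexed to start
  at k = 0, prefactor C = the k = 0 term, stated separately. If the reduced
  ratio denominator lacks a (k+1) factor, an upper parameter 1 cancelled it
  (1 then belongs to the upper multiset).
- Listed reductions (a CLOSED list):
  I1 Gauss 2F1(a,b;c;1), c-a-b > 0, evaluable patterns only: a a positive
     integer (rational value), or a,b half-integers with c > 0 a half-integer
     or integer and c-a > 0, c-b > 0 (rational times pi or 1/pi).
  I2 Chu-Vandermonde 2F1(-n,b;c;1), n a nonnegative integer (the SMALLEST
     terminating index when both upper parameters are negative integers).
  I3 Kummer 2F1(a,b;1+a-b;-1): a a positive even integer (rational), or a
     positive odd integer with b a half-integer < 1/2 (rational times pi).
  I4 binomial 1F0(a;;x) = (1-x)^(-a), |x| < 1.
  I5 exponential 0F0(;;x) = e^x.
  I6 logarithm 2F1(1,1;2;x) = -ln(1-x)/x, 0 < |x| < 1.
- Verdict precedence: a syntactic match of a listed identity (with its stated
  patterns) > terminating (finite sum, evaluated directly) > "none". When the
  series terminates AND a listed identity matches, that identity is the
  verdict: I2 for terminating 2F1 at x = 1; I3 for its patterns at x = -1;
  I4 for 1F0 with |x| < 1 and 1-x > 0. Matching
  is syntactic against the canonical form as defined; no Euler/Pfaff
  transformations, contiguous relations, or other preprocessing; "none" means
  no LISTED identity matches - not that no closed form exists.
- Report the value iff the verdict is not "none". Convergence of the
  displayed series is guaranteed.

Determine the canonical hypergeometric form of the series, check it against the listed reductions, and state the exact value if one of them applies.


Classification (C = 8): 0F0 with upper {-}, lower {-}, argument x = -4. Verdict: this is exponential (I5) (the 0F0 exponential series at x = -4). Exact value: 8 * e^(-4).

Structural cue: t_0 being 8, cancel k^2 + 1 from the displayed ratio first; then C = 8, x = -4.
Adjacent-term ratio: r(k) = (-4) * 1 / [(k+1)] - rational in k. x = (-4); t_0 = 8; negate the roots.


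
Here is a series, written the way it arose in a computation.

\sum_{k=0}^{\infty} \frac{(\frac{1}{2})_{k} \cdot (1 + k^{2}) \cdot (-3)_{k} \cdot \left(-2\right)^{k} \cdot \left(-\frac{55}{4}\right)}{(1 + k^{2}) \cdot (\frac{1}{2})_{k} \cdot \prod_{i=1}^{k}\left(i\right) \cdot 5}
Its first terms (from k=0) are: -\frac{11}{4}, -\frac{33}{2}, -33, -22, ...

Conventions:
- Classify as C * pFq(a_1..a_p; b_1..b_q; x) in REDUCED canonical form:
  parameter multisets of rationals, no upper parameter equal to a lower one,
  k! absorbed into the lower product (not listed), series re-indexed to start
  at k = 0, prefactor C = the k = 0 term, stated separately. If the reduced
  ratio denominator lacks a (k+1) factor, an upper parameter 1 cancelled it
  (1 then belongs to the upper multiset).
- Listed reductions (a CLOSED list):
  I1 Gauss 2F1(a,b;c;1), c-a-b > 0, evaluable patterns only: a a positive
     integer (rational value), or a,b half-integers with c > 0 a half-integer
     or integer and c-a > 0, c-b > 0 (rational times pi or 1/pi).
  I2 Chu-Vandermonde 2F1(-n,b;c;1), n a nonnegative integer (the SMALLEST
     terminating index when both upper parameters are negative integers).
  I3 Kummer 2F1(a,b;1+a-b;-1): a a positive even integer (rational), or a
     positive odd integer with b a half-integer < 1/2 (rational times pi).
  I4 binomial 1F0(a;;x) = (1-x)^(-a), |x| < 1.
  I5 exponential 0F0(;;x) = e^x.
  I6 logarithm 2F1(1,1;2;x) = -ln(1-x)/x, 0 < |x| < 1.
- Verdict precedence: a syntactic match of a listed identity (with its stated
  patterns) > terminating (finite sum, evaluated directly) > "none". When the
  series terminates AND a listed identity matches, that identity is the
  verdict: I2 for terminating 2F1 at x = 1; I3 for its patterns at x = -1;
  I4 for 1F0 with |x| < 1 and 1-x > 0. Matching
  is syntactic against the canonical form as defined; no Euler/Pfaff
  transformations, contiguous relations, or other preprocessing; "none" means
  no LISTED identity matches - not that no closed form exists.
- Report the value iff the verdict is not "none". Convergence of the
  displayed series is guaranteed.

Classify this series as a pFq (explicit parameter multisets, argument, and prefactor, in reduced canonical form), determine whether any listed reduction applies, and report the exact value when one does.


Key observation: from the first term -\frac{11}{4}: the product of the first k integers (C = -11/4) is k!.
Consecutive-term ratio: r(k) = -2 * (k-3) / [(k+1)] - rational in k, leading ratio -2; with t_0 = -\frac{11}{4}, classification follows.

With C = -\frac{11}{4}: the canonical form is 1F0(-3; -; -2). Verdict: terminating. With -3 upstairs the series is a 4-term polynomial sum; evaluated term by term. Hence: -\frac{297}{4}.


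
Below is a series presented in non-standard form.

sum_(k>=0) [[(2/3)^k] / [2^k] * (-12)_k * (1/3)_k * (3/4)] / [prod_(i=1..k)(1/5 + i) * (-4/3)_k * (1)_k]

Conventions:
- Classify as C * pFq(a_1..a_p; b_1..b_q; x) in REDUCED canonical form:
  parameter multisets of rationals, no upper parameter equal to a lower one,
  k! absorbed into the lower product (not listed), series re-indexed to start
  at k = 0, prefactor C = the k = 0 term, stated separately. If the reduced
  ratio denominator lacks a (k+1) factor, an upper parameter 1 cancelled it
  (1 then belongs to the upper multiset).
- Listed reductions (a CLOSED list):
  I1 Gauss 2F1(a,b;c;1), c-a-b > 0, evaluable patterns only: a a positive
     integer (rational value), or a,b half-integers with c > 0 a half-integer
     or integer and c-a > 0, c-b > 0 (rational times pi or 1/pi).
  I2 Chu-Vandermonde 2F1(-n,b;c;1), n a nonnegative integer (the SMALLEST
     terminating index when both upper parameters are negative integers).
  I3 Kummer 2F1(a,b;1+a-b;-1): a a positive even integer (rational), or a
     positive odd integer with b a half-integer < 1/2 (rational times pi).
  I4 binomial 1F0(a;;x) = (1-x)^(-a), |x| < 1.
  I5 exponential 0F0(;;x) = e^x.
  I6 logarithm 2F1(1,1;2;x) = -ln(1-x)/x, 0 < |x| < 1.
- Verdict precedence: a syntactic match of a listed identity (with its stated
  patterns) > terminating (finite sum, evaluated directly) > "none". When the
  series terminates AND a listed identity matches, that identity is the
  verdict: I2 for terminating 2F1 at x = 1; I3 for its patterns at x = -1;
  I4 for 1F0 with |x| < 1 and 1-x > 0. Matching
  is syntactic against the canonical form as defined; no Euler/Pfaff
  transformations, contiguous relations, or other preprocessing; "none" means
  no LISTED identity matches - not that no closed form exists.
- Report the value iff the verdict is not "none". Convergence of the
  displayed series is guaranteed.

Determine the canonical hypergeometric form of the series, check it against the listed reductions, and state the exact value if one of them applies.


Key step: t_0 = 3/4 here, and the two k-th powers (C = 3/4, x = 1/3) combine into one argument.
Term ratio: r(k) = (1/3) * (k-12) (k+1/3) / [(k-4/3) (k+6/5) (k+1)] - rational; roots negated = parameters, x = (1/3), C = 3/4.

The series (x = 1/3) is 2F2: upper {-12, 1/3}, lower {-4/3, 6/5}, prefactor 3/4. Verdict: terminating - the sum ends at index 12 because -12 is a negative integer; exact evaluation follows. Value: 205429503088604293827246511/121336369104435991135838208.


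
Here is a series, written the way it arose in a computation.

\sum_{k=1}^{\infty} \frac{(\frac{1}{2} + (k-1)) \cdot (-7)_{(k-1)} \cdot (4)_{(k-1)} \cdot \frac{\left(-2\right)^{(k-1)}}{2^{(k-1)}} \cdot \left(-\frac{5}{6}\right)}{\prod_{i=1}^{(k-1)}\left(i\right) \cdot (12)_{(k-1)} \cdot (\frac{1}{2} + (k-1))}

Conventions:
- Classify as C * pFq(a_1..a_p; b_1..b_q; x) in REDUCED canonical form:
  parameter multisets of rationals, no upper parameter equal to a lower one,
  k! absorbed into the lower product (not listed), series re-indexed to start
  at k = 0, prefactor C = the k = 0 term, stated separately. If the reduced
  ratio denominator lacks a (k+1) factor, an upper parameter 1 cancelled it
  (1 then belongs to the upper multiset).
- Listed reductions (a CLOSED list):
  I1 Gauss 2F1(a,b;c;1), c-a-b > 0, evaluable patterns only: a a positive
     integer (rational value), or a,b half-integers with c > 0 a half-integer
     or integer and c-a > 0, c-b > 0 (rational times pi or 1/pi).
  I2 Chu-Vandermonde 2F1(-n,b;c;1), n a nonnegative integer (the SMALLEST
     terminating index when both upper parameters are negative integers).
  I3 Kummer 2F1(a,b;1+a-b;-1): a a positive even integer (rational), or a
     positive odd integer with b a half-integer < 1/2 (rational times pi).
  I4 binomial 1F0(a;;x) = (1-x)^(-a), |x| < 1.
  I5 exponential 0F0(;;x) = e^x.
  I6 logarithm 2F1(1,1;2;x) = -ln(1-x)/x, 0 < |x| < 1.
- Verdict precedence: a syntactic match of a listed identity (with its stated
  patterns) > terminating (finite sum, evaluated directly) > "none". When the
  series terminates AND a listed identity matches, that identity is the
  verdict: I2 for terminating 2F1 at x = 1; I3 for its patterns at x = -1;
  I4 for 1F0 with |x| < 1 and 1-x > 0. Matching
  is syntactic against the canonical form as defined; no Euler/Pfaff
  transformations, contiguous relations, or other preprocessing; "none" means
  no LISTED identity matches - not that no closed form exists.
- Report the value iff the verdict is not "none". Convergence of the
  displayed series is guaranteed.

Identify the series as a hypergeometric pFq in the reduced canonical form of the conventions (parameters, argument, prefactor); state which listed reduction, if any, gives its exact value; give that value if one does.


Canonical form: C = -\frac{5}{6} times 2F1 with upper {-7, 4}, lower {12}, x = -1. Verdict at x = -1: the Kummer evaluation I3 matches (x = -1; c = 12 equals 1+a-b for upper {-7, 4}: listed pattern). Exact value: -\frac{275}{36}.

Key step: t_0 being -\frac{5}{6}, the product of the first k integers (C = -5/6, x = -1) is k!.
Ratio: r(k) = -1 * (k-7) (k+4) / [(k+12) (k+1)] - rational in k, leading ratio -1; with t_0 = -\frac{5}{6}, classification follows.


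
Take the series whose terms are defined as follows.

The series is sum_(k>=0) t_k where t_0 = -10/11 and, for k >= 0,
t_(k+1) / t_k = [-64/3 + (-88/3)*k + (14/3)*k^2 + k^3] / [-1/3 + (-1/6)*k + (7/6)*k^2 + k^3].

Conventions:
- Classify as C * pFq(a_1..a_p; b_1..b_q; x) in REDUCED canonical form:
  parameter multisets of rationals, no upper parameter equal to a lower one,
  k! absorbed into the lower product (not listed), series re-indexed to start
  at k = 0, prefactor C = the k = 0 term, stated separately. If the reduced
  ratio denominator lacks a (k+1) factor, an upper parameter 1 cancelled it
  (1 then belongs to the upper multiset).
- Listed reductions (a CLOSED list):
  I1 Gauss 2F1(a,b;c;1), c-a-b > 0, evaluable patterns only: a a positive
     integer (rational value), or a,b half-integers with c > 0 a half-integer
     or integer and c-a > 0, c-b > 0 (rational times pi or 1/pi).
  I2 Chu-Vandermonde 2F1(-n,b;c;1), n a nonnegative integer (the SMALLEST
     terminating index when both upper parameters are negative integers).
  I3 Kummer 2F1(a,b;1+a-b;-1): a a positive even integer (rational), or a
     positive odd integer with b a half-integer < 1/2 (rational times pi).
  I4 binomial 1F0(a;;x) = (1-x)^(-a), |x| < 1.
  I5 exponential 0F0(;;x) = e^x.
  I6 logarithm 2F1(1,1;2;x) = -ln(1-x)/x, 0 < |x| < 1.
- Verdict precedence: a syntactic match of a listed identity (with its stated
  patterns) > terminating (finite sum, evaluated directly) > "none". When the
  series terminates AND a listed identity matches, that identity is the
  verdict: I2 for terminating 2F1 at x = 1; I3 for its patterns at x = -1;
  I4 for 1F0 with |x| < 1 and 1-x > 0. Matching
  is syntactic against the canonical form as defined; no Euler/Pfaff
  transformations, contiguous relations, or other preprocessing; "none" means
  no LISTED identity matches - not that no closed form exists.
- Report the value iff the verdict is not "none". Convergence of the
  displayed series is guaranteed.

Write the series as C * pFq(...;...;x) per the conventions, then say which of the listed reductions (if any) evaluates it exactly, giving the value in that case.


This is -10/11 * 2F1(-4, 8; -1/2; 1) in reduced canonical form. Verdict (x = 1): Vandermonde's identity (I2) applies (terminating 2F1 at x = 1 with n = 4, b = 8, c = -1/2). Value: 2210.

Key observation: x = 1 and roots of the ratio polynomials (C = -10/11, x = 1) are the negated parameters.
Adjacent-term ratio: r(k) = 1 * (k-4) (k+8) / [(k-1/2) (k+1)] ; factor over Q: parameters, x = 1, and C = -10/11.


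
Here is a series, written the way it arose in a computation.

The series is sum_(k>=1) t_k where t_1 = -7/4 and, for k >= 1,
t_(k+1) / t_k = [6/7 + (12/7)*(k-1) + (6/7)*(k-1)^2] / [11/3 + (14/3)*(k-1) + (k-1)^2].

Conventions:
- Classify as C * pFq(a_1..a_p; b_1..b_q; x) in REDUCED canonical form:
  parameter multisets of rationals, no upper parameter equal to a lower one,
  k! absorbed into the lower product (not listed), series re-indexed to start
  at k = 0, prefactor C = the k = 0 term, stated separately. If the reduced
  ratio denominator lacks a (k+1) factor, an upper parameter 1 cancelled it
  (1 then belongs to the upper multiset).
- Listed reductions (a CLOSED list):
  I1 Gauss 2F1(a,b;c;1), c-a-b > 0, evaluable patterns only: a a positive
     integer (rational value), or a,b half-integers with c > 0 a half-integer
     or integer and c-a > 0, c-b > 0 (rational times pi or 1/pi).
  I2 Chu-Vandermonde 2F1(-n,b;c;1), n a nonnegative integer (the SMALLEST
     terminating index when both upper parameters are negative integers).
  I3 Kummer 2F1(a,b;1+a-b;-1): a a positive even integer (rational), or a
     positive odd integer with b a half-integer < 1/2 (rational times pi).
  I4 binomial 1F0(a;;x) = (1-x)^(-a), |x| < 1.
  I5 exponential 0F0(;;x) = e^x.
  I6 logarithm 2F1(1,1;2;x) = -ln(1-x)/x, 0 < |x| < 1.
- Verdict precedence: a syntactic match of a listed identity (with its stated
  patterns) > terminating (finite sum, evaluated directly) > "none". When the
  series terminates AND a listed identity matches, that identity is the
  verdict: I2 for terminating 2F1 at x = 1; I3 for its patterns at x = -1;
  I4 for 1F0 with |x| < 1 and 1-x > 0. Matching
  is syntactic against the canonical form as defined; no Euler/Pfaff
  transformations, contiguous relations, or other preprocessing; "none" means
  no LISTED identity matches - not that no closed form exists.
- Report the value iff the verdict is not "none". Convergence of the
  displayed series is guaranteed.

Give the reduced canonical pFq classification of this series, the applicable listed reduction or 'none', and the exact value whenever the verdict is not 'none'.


This is -7/4 * 2F1(1, 1; 11/3; 6/7) in reduced canonical form. Verdict: none. A 2F1 with upper {1, 1} fits none of I1-I6 at x = 6/7; the sum runs forever.

Structural cue: t_0 being -7/4, the expanded ratio factors over Q; C = -7/4, x = 6/7, roots give parameters.
Term ratio: r(k) = (6/7) * (k+1) (k+1) / [(k+11/3) (k+1)] ; factor over Q: parameters, x = (6/7), and C = -7/4.


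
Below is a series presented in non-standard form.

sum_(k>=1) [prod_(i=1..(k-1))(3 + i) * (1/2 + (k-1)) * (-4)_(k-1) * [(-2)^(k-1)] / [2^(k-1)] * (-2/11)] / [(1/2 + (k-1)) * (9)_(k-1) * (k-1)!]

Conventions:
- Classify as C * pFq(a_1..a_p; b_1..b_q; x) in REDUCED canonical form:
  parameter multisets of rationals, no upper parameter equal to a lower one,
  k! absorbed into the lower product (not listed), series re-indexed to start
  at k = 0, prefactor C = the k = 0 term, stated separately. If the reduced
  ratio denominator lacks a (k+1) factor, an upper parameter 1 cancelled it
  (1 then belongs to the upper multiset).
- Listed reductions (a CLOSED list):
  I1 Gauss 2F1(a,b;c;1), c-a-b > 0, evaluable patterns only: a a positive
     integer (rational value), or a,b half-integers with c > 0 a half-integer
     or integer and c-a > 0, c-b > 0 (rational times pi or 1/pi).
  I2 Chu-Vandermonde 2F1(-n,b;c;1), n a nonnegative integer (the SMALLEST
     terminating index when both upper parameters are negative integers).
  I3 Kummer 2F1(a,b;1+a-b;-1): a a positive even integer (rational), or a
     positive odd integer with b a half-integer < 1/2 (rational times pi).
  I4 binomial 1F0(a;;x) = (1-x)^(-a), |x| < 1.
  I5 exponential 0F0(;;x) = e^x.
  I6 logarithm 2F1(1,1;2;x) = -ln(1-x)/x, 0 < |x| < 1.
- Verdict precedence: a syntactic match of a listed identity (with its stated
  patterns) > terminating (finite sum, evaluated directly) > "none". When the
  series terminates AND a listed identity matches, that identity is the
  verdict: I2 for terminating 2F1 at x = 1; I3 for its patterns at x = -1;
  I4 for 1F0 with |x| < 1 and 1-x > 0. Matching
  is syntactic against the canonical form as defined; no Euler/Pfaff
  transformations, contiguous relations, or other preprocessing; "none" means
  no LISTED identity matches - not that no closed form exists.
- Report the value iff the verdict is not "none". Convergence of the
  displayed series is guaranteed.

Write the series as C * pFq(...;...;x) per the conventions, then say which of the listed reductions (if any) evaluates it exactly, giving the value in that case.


Structural cue: t_0 being -2/11, the running product (C = -2/11, x = -1) telescopes to a rising factorial.
Term ratio: r(k) = (-1) * (k-4) (k+4) / [(k+9) (k+1)] - rational in k. x = (-1); t_0 = -2/11; negate the roots.

At argument -1: a 2F1 with upper {-4, 4}, lower {9}, scaled by C = -2/11. Verdict (x = -1): Kummer's theorem (I3) applies (x = -1; c = 9 equals 1+a-b for upper {-4, 4}: listed pattern). Sum: -28/33.


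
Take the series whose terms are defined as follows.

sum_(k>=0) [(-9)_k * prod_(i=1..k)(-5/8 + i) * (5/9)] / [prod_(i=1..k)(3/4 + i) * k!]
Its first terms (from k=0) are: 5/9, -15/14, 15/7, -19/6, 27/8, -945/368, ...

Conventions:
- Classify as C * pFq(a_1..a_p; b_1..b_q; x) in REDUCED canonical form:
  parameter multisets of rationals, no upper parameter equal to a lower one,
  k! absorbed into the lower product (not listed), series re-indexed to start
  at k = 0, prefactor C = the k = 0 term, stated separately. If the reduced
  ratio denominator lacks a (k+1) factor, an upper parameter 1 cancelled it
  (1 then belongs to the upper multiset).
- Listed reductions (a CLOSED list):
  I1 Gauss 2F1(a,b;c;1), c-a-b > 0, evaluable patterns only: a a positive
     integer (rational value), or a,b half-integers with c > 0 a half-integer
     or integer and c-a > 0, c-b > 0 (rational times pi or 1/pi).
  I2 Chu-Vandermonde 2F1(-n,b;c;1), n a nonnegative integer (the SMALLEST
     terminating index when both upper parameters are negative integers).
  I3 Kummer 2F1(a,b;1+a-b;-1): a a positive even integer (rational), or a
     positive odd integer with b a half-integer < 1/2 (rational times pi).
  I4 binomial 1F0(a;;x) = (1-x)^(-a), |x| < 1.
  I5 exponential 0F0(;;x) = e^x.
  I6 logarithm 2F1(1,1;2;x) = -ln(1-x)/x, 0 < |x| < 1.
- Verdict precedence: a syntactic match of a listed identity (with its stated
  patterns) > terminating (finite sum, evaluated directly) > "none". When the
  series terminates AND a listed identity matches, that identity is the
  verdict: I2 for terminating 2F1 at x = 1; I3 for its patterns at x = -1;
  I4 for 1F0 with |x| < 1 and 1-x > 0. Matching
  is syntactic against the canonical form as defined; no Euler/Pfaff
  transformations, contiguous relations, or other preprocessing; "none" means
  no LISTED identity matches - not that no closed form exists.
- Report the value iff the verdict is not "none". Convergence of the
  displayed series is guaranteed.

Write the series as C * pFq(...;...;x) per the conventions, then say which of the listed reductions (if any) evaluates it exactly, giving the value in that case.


With C = 5/9: the canonical form is 2F1(-9, 3/8; 7/4; 1). Verdict: this is Chu-Vandermonde (I2) (terminating 2F1 at x = 1 with n = 9, b = 3/8, c = 7/4). Value: 72241075/298980864.

Structural cue: t_0 being 5/9, the lower running product (C = 5/9, x = 1) is a rising factorial.
Adjacent-term ratio: r(k) = 1 * (k-9) (k+3/8) / [(k+7/4) (k+1)] ; factor over Q: parameters, x = 1, and C = 5/9.


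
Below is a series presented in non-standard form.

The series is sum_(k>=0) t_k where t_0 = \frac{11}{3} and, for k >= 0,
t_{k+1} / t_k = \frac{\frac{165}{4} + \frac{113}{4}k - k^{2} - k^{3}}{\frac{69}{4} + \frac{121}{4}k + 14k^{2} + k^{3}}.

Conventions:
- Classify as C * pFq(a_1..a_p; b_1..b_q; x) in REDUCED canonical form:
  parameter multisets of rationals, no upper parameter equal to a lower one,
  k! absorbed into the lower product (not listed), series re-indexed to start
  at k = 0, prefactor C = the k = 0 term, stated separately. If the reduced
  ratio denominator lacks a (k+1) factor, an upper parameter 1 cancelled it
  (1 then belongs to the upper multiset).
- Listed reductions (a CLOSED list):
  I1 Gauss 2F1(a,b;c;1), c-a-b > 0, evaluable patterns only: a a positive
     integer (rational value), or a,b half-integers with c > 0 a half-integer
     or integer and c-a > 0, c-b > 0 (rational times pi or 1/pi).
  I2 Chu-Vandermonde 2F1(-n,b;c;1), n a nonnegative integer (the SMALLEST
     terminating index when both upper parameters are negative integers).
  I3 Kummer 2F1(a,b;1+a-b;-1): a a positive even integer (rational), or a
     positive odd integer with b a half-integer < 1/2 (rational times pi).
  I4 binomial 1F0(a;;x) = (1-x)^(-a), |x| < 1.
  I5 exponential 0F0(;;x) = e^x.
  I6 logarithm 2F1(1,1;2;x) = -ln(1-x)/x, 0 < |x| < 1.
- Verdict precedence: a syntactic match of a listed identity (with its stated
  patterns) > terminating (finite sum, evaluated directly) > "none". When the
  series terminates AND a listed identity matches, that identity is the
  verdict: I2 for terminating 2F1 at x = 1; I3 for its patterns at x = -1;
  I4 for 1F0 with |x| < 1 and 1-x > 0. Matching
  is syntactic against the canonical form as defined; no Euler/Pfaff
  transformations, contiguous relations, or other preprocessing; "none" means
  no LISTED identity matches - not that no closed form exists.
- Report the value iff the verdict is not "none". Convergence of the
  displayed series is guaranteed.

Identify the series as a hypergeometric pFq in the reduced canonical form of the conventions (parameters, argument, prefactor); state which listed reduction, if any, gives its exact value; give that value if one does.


Canonical form: C = \frac{11}{3} times 2F1 with upper {-\frac{11}{2}, 5}, lower {\frac{23}{2}}, x = -1. Verdict (x = -1): Kummer's theorem (I3) applies (x = -1; c = \frac{23}{2} equals 1+a-b for upper {-\frac{11}{2}, 5}: listed pattern). Value: \frac{160044885}{16777216} \cdot \pi.

First insight: from the first term \frac{11}{3}: cancel k + 3/2 from the displayed ratio first; then prefactor 11/3.
Consecutive-term ratio: r(k) = -1 * (k-\frac{11}{2}) (k+5) / [(k+\frac{23}{2}) (k+1)] - rational in k, leading ratio -1; with t_0 = \frac{11}{3}, classification follows.


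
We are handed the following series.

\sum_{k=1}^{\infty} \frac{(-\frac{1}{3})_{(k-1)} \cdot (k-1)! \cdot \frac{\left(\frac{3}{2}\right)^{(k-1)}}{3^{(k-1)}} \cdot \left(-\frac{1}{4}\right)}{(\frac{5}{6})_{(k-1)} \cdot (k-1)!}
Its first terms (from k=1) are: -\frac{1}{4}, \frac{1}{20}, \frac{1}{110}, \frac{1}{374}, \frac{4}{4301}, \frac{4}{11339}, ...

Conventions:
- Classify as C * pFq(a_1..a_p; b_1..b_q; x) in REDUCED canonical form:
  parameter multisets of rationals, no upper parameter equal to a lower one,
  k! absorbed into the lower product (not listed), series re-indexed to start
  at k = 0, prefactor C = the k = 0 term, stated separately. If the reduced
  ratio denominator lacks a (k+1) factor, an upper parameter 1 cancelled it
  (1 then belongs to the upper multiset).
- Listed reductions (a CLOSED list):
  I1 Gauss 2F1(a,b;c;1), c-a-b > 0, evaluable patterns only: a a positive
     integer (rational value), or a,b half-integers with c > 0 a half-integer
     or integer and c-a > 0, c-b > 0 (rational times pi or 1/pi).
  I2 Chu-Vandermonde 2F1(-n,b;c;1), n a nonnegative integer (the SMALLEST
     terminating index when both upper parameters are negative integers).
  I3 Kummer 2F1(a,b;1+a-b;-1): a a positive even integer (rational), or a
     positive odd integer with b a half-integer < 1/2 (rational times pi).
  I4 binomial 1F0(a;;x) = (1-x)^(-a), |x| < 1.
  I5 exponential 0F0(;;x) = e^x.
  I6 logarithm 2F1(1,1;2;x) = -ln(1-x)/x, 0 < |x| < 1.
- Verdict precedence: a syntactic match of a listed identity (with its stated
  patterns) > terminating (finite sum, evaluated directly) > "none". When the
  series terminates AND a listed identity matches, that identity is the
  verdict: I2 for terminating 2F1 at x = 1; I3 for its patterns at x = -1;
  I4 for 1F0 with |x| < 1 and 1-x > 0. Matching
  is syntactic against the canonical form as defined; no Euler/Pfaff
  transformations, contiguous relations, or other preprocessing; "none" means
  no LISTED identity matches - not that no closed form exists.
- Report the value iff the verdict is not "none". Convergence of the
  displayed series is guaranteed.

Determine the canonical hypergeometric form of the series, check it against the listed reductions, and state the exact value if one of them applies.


The series (x = \frac{1}{2}) is 2F1: upper {-\frac{1}{3}, 1}, lower {\frac{5}{6}}, prefactor -\frac{1}{4}. Verdict: none. Every listed pattern misses the 2F1 form at \frac{1}{2}, upper {-\frac{1}{3}, 1}.

First insight: with t_0 = -\frac{1}{4}, the two k-th powers (C = -1/4, x = 1/2) combine into one argument.
Ratio: r(k) = \frac{1}{2} * (k-\frac{1}{3}) (k+1) / [(k+\frac{5}{6}) (k+1)] - poly over poly, x = \frac{1}{2} from leading terms; C = -\frac{1}{4} at k = 0.


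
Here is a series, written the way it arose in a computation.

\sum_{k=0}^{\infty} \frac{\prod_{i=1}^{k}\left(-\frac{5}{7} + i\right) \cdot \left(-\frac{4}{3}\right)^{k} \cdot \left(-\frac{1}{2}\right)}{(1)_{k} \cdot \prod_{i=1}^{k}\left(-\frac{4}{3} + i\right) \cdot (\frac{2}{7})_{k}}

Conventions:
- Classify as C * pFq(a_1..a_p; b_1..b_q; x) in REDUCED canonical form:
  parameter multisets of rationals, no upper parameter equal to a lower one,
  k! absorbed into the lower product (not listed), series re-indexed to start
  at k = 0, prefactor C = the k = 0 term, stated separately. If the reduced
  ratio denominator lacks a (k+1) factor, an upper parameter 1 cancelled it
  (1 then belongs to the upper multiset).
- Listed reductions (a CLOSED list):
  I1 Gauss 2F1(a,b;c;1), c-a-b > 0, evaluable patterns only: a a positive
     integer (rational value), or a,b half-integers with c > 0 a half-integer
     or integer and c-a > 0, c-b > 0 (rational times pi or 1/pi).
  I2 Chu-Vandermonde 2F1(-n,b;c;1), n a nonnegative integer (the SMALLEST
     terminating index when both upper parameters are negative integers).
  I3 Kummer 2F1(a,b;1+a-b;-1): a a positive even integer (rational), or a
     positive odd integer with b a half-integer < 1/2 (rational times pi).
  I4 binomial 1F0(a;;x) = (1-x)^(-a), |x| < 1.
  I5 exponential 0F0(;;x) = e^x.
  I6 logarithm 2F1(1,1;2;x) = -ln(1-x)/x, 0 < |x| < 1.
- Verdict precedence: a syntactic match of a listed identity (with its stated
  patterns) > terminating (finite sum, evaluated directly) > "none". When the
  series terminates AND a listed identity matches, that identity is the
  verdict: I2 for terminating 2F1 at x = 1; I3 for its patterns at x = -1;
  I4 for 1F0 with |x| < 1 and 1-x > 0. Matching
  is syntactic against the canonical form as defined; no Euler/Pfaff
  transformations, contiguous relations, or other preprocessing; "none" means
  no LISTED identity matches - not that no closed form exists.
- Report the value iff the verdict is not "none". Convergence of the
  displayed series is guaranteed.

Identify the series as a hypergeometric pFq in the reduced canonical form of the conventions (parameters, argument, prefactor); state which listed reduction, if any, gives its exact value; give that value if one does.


The tell: from the first term -\frac{1}{2}: the parameter 2/7 appears in both the upper and lower lists and cancels.
Step ratio: r(k) = -\frac{4}{3} * 1 / [(k-\frac{1}{3}) (k+1)] - rational in k. x = -\frac{4}{3}; t_0 = -\frac{1}{2}; negate the roots.

This is -\frac{1}{2} * 0F1(-; -\frac{1}{3}; -\frac{4}{3}) in reduced canonical form. Verdict: no listed reduction: x = -\frac{4}{3} and upper {-} fail every I1-I6 pattern.
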